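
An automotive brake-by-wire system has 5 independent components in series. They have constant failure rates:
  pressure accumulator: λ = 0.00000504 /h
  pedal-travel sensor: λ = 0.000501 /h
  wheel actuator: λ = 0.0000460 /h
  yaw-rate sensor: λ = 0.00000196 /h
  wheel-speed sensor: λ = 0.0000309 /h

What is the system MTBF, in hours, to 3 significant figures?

1710

Series of exponential components: λ_sys = Σ λ_i
λ_sys = 0.00000504 + 0.000501 + 0.0000460 + 0.00000196 + 0.0000309 = 5.8490e-04 /h
MTBF = 1 / λ_sys = 1710 h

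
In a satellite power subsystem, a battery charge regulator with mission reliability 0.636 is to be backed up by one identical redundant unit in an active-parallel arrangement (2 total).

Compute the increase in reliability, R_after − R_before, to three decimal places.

R_before = 0.636
R_after = 1 − (1 − 0.636)^2 = 0.868
ΔR = 0.868 − 0.636 = 0.232

0.232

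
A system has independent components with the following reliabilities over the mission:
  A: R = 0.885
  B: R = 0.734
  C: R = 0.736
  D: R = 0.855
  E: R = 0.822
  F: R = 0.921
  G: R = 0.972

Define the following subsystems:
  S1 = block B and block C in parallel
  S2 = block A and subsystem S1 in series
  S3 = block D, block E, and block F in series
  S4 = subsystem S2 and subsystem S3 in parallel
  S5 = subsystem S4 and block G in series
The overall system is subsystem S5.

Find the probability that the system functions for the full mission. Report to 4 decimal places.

Parallel (B and C): 1 − (1 − 0.734000)(1 − 0.736000) = 0.929776
Series (A and [0.929776]): 0.885000 × 0.929776 = 0.822852
Series (D, E, and F): 0.855000 × 0.822000 × 0.921000 = 0.647288
Parallel ([0.822852] and [0.647288]): 1 − (1 − 0.822852)(1 − 0.647288) = 0.937518
Series ([0.937518] and G): 0.937518 × 0.972000 = 0.9113

0.9113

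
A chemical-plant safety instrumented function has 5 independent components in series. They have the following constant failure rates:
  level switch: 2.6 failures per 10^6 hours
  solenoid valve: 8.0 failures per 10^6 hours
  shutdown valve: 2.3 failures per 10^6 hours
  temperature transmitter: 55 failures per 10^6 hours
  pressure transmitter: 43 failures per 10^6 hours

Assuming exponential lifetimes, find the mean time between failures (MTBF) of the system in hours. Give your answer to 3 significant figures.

9020

Series of exponential components: λ_sys = Σ λ_i
λ_sys = 0.0000026 + 0.0000080 + 0.0000023 + 0.000055 + 0.000043 = 1.1090e-04 /h
MTBF = 1 / λ_sys = 9020 h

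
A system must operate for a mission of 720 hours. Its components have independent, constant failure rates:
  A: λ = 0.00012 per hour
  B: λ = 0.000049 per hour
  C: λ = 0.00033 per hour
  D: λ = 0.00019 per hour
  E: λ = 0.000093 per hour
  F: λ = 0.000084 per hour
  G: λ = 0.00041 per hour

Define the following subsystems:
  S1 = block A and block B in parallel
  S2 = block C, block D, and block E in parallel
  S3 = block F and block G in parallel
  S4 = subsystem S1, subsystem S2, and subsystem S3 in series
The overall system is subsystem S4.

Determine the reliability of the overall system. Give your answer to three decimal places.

R(A) = exp(−0.00012 × 720) = 0.91723
R(B) = exp(−0.000049 × 720) = 0.96534
R(C) = exp(−0.00033 × 720) = 0.78852
R(D) = exp(−0.00019 × 720) = 0.87214
R(E) = exp(−0.000093 × 720) = 0.93523
R(F) = exp(−0.000084 × 720) = 0.94131
R(G) = exp(−0.00041 × 720) = 0.74438
Parallel (A and B): 1 − (1 − 0.91723)(1 − 0.96534) = 0.99713
Parallel (C, D, and E): 1 − (1 − 0.78852)(1 − 0.87214)(1 − 0.93523) = 0.99825
Parallel (F and G): 1 − (1 − 0.94131)(1 − 0.74438) = 0.98500
Series ([0.99713], [0.99825], and [0.98500]): 0.99713 × 0.99825 × 0.98500 = 0.980

0.980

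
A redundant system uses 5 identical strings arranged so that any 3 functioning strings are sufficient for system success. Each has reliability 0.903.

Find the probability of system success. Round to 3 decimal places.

R = Σ_{i=3}^{5} C(5,i) p^i (1−p)^{5−i} with p = 0.903
C(5,3)·0.903^3·0.097^2 = 0.06928
C(5,4)·0.903^4·0.097^1 = 0.32247
C(5,5)·0.903^5·0.097^0 = 0.60040
Sum = 0.992

0.992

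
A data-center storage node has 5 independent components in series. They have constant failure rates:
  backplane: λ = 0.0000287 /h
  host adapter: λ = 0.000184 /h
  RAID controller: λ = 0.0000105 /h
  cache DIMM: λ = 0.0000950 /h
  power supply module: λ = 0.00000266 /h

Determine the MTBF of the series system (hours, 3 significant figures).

Series of exponential components: λ_sys = Σ λ_i
λ_sys = 0.0000287 + 0.000184 + 0.0000105 + 0.0000950 + 0.00000266 = 3.2086e-04 /h
MTBF = 1 / λ_sys = 3120 h

3120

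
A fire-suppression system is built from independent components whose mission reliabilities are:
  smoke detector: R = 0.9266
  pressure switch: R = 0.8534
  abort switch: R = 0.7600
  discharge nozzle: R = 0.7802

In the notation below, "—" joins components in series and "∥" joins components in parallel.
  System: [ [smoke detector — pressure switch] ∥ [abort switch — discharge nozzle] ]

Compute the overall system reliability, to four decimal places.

0.9148

Series (smoke detector and pressure switch): 0.926600 × 0.853400 = 0.790760
Series (abort switch and discharge nozzle): 0.760000 × 0.780200 = 0.592952
Parallel ([0.790760] and [0.592952]): 1 − (1 − 0.790760)(1 − 0.592952) = 0.9148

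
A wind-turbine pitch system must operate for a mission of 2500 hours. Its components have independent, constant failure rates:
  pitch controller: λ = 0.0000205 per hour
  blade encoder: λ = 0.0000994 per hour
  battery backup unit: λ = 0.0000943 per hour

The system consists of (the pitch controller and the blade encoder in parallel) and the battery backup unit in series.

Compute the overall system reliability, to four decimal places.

0.7813

R(pitch controller) = exp(−0.0000205 × 2500) = 0.950041
R(blade encoder) = exp(−0.0000994 × 2500) = 0.779970
R(battery backup unit) = exp(−0.0000943 × 2500) = 0.789978
Parallel (pitch controller and blade encoder): 1 − (1 − 0.950041)(1 − 0.779970) = 0.989008
Series ([0.989008] and battery backup unit): 0.989008 × 0.789978 = 0.7813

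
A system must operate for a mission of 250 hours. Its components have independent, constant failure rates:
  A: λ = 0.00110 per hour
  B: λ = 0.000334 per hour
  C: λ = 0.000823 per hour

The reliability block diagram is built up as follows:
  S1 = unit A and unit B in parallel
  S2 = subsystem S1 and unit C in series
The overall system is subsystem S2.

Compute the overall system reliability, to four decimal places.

R(A) = exp(−0.00110 × 250) = 0.759572
R(B) = exp(−0.000334 × 250) = 0.919891
R(C) = exp(−0.000823 × 250) = 0.814037
Parallel (A and B): 1 − (1 − 0.759572)(1 − 0.919891) = 0.980740
Series ([0.980740] and C): 0.980740 × 0.814037 = 0.7984

0.7984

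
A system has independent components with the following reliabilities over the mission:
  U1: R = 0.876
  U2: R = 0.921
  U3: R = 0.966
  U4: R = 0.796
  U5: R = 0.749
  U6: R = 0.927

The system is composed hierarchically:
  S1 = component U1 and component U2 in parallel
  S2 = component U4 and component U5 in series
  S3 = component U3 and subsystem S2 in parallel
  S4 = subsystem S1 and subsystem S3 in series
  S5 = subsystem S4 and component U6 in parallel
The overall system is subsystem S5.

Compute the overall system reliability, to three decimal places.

0.998

Parallel (U1 and U2): 1 − (1 − 0.87600)(1 − 0.92100) = 0.99020
Series (U4 and U5): 0.79600 × 0.74900 = 0.59620
Parallel (U3 and [0.59620]): 1 − (1 − 0.96600)(1 − 0.59620) = 0.98627
Series ([0.99020] and [0.98627]): 0.99020 × 0.98627 = 0.97660
Parallel ([0.97660] and U6): 1 − (1 − 0.97660)(1 − 0.92700) = 0.998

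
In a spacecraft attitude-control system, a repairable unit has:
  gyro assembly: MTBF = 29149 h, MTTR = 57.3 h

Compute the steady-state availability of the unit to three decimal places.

A(gyro assembly) = MTBF/(MTBF+MTTR) = 29149/(29149+57.3) = 0.998

0.998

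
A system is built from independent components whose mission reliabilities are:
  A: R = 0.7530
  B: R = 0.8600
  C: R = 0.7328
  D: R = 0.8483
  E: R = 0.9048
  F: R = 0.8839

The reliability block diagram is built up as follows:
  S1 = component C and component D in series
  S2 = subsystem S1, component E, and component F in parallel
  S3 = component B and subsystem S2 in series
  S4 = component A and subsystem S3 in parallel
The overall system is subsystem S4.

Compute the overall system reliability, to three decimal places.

Series (C and D): 0.73280 × 0.84830 = 0.62163
Parallel ([0.62163], E, and F): 1 − (1 − 0.62163)(1 − 0.90480)(1 − 0.88390) = 0.99582
Series (B and [0.99582]): 0.86000 × 0.99582 = 0.85641
Parallel (A and [0.85641]): 1 − (1 − 0.75300)(1 − 0.85641) = 0.965

0.965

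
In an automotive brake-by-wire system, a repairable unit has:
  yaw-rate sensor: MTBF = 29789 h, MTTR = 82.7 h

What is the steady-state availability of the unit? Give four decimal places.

0.9972

A(yaw-rate sensor) = MTBF/(MTBF+MTTR) = 29789/(29789+82.7) = 0.9972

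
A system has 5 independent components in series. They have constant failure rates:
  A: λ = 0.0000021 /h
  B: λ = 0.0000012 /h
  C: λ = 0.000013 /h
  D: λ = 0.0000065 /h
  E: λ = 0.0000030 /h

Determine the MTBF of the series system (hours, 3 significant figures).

38800

Series of exponential components: λ_sys = Σ λ_i
λ_sys = 0.0000021 + 0.0000012 + 0.000013 + 0.0000065 + 0.0000030 = 2.5800e-05 /h
MTBF = 1 / λ_sys = 38800 h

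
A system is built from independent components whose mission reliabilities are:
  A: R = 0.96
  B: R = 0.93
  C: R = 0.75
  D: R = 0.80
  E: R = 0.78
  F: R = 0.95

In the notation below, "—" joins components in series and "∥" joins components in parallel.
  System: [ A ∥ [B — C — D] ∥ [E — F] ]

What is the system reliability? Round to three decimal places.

Series (B, C, and D): 0.93000 × 0.75000 × 0.80000 = 0.55800
Series (E and F): 0.78000 × 0.95000 = 0.74100
Parallel (A, [0.55800], and [0.74100]): 1 − (1 − 0.96000)(1 − 0.55800)(1 − 0.74100) = 0.995

0.995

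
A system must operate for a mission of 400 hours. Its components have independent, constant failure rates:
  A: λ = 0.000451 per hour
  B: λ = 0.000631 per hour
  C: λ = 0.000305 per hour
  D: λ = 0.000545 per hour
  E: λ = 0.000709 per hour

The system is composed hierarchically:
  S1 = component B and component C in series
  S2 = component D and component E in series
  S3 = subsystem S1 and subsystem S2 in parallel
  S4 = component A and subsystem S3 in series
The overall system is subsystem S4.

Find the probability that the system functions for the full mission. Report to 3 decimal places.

0.732

R(A) = exp(−0.000451 × 400) = 0.83494
R(B) = exp(−0.000631 × 400) = 0.77693
R(C) = exp(−0.000305 × 400) = 0.88515
R(D) = exp(−0.000545 × 400) = 0.80413
R(E) = exp(−0.000709 × 400) = 0.75307
Series (B and C): 0.77693 × 0.88515 = 0.68770
Series (D and E): 0.80413 × 0.75307 = 0.60557
Parallel ([0.68770] and [0.60557]): 1 − (1 − 0.68770)(1 − 0.60557) = 0.87682
Series (A and [0.87682]): 0.83494 × 0.87682 = 0.732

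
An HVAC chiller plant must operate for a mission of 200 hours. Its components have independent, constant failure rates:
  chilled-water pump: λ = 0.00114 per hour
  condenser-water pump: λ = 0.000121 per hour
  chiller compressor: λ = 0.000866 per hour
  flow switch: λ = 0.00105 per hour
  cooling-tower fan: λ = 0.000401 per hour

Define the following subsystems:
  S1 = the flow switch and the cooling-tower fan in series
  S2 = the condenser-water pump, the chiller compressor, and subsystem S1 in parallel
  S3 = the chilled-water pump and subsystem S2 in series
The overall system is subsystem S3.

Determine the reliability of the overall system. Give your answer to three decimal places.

0.795

R(chilled-water pump) = exp(−0.00114 × 200) = 0.79612
R(condenser-water pump) = exp(−0.000121 × 200) = 0.97609
R(chiller compressor) = exp(−0.000866 × 200) = 0.84097
R(flow switch) = exp(−0.00105 × 200) = 0.81058
R(cooling-tower fan) = exp(−0.000401 × 200) = 0.92293
Series (flow switch and cooling-tower fan): 0.81058 × 0.92293 = 0.74811
Parallel (condenser-water pump, chiller compressor, and [0.74811]): 1 − (1 − 0.97609)(1 − 0.84097)(1 − 0.74811) = 0.99904
Series (chilled-water pump and [0.99904]): 0.79612 × 0.99904 = 0.795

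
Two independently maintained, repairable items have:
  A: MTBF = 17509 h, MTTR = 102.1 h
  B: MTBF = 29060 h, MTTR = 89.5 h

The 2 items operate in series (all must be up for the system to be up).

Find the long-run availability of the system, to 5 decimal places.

0.99115

A(A) = MTBF/(MTBF+MTTR) = 17509/(17509+102.1) = 0.994203
A(B) = MTBF/(MTBF+MTTR) = 29060/(29060+89.5) = 0.996930
Series availability: 0.994203 × 0.996930 = 0.99115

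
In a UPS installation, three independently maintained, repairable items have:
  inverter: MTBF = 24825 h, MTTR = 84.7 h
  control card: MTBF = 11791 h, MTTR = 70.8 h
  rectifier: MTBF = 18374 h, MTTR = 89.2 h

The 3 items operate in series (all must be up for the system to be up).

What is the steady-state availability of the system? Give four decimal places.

A(inverter) = MTBF/(MTBF+MTTR) = 24825/(24825+84.7) = 0.996600
A(control card) = MTBF/(MTBF+MTTR) = 11791/(11791+70.8) = 0.994031
A(rectifier) = MTBF/(MTBF+MTTR) = 18374/(18374+89.2) = 0.995169
Series availability: 0.996600 × 0.994031 × 0.995169 = 0.9859

0.9859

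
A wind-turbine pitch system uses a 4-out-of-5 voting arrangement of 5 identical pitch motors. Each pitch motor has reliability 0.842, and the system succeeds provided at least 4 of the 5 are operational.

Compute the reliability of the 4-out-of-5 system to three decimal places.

0.820

R = Σ_{i=4}^{5} C(5,i) p^i (1−p)^{5−i} with p = 0.842
C(5,4)·0.842^4·0.158^1 = 0.39708
C(5,5)·0.842^5·0.158^0 = 0.42321
Sum = 0.820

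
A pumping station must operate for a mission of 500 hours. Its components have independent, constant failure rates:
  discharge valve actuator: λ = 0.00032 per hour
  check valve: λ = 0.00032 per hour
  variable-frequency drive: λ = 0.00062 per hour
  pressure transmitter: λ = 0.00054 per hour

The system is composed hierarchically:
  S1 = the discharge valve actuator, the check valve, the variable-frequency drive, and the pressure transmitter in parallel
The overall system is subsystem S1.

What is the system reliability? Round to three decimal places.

R(discharge valve actuator) = exp(−0.00032 × 500) = 0.85214
R(check valve) = exp(−0.00032 × 500) = 0.85214
R(variable-frequency drive) = exp(−0.00062 × 500) = 0.73345
R(pressure transmitter) = exp(−0.00054 × 500) = 0.76338
Parallel (discharge valve actuator, check valve, variable-frequency drive, and pressure transmitter): 1 − (1 − 0.85214)(1 − 0.85214)(1 − 0.73345)(1 − 0.76338) = 0.999

0.999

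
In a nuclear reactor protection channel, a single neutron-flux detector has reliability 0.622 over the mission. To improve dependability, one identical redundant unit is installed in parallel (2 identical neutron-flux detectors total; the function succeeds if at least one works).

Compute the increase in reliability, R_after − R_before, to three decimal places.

R_before = 0.622
R_after = 1 − (1 − 0.622)^2 = 0.857
ΔR = 0.857 − 0.622 = 0.235

0.235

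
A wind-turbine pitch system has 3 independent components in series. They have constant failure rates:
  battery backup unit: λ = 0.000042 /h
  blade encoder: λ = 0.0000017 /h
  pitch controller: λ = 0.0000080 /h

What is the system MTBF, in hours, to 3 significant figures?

Series of exponential components: λ_sys = Σ λ_i
λ_sys = 0.000042 + 0.0000017 + 0.0000080 = 5.1700e-05 /h
MTBF = 1 / λ_sys = 19300 h

19300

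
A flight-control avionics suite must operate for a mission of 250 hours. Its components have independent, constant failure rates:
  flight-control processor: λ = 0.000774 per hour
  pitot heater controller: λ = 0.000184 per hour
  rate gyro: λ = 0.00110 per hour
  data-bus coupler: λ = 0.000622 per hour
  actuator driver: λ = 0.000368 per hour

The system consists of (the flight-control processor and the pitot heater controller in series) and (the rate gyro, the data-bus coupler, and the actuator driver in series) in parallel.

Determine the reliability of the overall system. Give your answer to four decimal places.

R(flight-control processor) = exp(−0.000774 × 250) = 0.824070
R(pitot heater controller) = exp(−0.000184 × 250) = 0.955042
R(rate gyro) = exp(−0.00110 × 250) = 0.759572
R(data-bus coupler) = exp(−0.000622 × 250) = 0.855987
R(actuator driver) = exp(−0.000368 × 250) = 0.912105
Series (flight-control processor and pitot heater controller): 0.824070 × 0.955042 = 0.787021
Series (rate gyro, data-bus coupler, and actuator driver): 0.759572 × 0.855987 × 0.912105 = 0.593036
Parallel ([0.787021] and [0.593036]): 1 − (1 − 0.787021)(1 − 0.593036) = 0.9133

0.9133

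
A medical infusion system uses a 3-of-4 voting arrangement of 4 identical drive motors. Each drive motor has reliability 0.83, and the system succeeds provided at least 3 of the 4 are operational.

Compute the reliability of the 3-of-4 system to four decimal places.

0.8634

R = Σ_{i=3}^{4} C(4,i) p^i (1−p)^{4−i} with p = 0.83
C(4,3)·0.83^3·0.17^1 = 0.388815
C(4,4)·0.83^4·0.17^0 = 0.474583
Sum = 0.8634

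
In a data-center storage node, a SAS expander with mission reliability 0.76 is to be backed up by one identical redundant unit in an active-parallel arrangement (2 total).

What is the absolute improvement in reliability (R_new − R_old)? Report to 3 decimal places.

R_before = 0.76
R_after = 1 − (1 − 0.76)^2 = 0.942
ΔR = 0.942 − 0.76 = 0.182

0.182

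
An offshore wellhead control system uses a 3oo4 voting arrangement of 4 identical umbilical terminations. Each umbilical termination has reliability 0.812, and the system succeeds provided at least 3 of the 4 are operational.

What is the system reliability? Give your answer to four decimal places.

R = Σ_{i=3}^{4} C(4,i) p^i (1−p)^{4−i} with p = 0.812
C(4,3)·0.812^3·0.188^1 = 0.402611
C(4,4)·0.812^4·0.188^0 = 0.434735
Sum = 0.8373

0.8373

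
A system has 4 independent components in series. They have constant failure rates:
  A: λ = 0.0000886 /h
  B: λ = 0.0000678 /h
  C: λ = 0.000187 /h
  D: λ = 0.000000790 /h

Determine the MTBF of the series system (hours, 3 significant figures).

2910

Series of exponential components: λ_sys = Σ λ_i
λ_sys = 0.0000886 + 0.0000678 + 0.000187 + 0.000000790 = 3.4419e-04 /h
MTBF = 1 / λ_sys = 2910 h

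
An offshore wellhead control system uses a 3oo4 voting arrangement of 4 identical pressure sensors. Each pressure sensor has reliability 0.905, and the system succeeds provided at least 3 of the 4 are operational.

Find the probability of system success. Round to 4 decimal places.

R = Σ_{i=3}^{4} C(4,i) p^i (1−p)^{4−i} with p = 0.905
C(4,3)·0.905^3·0.095^1 = 0.281663
C(4,4)·0.905^4·0.095^0 = 0.670802
Sum = 0.9525

0.9525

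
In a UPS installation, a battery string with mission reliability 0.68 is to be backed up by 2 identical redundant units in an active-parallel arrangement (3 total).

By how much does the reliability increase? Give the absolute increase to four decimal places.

0.2872

R_before = 0.68
R_after = 1 − (1 − 0.68)^3 = 0.9672
ΔR = 0.9672 − 0.68 = 0.2872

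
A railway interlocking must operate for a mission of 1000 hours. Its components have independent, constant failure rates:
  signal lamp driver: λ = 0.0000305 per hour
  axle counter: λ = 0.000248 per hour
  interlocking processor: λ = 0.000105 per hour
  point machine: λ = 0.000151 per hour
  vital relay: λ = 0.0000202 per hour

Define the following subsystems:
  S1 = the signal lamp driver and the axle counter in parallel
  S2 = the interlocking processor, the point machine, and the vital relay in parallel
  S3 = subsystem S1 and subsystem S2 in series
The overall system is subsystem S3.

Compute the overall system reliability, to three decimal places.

0.993

R(signal lamp driver) = exp(−0.0000305 × 1000) = 0.96996
R(axle counter) = exp(−0.000248 × 1000) = 0.78036
R(interlocking processor) = exp(−0.000105 × 1000) = 0.90032
R(point machine) = exp(−0.000151 × 1000) = 0.85985
R(vital relay) = exp(−0.0000202 × 1000) = 0.98000
Parallel (signal lamp driver and axle counter): 1 − (1 − 0.96996)(1 − 0.78036) = 0.99340
Parallel (interlocking processor, point machine, and vital relay): 1 − (1 − 0.90032)(1 − 0.85985)(1 − 0.98000) = 0.99972
Series ([0.99340] and [0.99972]): 0.99340 × 0.99972 = 0.993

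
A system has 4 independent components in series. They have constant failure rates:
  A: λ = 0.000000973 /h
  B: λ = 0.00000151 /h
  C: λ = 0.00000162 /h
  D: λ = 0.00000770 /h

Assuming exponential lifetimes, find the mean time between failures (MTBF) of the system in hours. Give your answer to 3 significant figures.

Series of exponential components: λ_sys = Σ λ_i
λ_sys = 0.000000973 + 0.00000151 + 0.00000162 + 0.00000770 = 1.1803e-05 /h
MTBF = 1 / λ_sys = 84700 h

84700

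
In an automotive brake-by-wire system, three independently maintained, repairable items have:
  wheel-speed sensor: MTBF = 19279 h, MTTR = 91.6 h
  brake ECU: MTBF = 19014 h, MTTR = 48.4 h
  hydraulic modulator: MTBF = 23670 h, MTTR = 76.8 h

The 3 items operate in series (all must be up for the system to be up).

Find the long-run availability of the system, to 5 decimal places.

A(wheel-speed sensor) = MTBF/(MTBF+MTTR) = 19279/(19279+91.6) = 0.995271
A(brake ECU) = MTBF/(MTBF+MTTR) = 19014/(19014+48.4) = 0.997461
A(hydraulic modulator) = MTBF/(MTBF+MTTR) = 23670/(23670+76.8) = 0.996766
Series availability: 0.995271 × 0.997461 × 0.996766 = 0.98953

0.98953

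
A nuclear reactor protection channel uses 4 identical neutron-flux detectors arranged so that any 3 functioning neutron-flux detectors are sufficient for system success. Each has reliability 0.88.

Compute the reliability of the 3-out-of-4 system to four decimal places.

0.9268

R = Σ_{i=3}^{4} C(4,i) p^i (1−p)^{4−i} with p = 0.88
C(4,3)·0.88^3·0.12^1 = 0.327107
C(4,4)·0.88^4·0.12^0 = 0.599695
Sum = 0.9268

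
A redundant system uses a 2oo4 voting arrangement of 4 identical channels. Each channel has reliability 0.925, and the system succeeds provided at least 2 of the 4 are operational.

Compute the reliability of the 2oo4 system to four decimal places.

R = Σ_{i=2}^{4} C(4,i) p^i (1−p)^{4−i} with p = 0.925
C(4,2)·0.925^2·0.075^2 = 0.028877
C(4,3)·0.925^3·0.075^1 = 0.237436
C(4,4)·0.925^4·0.075^0 = 0.732094
Sum = 0.9984

0.9984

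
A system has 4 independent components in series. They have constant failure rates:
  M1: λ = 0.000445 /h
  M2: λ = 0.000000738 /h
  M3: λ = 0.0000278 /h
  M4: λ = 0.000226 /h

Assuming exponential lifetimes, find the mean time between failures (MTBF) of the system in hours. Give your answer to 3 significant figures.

Series of exponential components: λ_sys = Σ λ_i
λ_sys = 0.000445 + 0.000000738 + 0.0000278 + 0.000226 = 6.9954e-04 /h
MTBF = 1 / λ_sys = 1430 h

1430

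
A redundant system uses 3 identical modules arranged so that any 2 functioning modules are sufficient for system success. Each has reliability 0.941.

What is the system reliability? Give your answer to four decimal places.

R = Σ_{i=2}^{3} C(3,i) p^i (1−p)^{3−i} with p = 0.941
C(3,2)·0.941^2·0.059^1 = 0.156730
C(3,3)·0.941^3·0.059^0 = 0.833238
Sum = 0.9900

0.9900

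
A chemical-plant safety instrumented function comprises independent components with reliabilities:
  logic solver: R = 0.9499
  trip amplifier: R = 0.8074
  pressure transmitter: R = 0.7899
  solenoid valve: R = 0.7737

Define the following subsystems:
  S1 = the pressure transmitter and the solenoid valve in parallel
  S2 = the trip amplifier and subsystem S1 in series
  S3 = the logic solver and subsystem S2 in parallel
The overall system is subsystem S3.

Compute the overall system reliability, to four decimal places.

0.9884

Parallel (pressure transmitter and solenoid valve): 1 − (1 − 0.789900)(1 − 0.773700) = 0.952454
Series (trip amplifier and [0.952454]): 0.807400 × 0.952454 = 0.769011
Parallel (logic solver and [0.769011]): 1 − (1 − 0.949900)(1 − 0.769011) = 0.9884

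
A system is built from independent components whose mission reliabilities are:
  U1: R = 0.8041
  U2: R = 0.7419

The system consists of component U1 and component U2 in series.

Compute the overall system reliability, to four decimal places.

0.5966

Series (U1 and U2): 0.804100 × 0.741900 = 0.5966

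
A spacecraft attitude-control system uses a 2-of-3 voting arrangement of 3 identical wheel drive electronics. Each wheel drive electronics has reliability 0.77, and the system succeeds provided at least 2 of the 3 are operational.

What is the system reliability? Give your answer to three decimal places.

0.866

R = Σ_{i=2}^{3} C(3,i) p^i (1−p)^{3−i} with p = 0.77
C(3,2)·0.77^2·0.23^1 = 0.40910
C(3,3)·0.77^3·0.23^0 = 0.45653
Sum = 0.866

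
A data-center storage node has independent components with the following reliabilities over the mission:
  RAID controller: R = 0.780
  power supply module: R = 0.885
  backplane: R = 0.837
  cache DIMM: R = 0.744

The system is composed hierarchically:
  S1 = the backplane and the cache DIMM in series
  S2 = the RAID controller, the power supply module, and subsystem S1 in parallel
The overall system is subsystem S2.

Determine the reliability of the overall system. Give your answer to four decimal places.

Series (backplane and cache DIMM): 0.837000 × 0.744000 = 0.622728
Parallel (RAID controller, power supply module, and [0.622728]): 1 − (1 − 0.780000)(1 − 0.885000)(1 − 0.622728) = 0.9905

0.9905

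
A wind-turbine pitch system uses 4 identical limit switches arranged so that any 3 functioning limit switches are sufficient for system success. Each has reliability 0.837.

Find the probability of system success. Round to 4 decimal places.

R = Σ_{i=3}^{4} C(4,i) p^i (1−p)^{4−i} with p = 0.837
C(4,3)·0.837^3·0.163^1 = 0.382317
C(4,4)·0.837^4·0.163^0 = 0.490797
Sum = 0.8731

0.8731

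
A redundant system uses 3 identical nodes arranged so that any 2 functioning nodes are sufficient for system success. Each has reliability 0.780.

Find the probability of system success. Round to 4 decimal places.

0.8761

R = Σ_{i=2}^{3} C(3,i) p^i (1−p)^{3−i} with p = 0.780
C(3,2)·0.780^2·0.220^1 = 0.401544
C(3,3)·0.780^3·0.220^0 = 0.474552
Sum = 0.8761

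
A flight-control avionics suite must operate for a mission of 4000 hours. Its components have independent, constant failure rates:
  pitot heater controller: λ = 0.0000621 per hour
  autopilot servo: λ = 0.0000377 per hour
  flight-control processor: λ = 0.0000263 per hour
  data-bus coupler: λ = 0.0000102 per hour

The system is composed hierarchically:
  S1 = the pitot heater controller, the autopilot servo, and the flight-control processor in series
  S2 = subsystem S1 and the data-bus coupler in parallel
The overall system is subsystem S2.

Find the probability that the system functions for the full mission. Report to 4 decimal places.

R(pitot heater controller) = exp(−0.0000621 × 4000) = 0.780048
R(autopilot servo) = exp(−0.0000377 × 4000) = 0.860020
R(flight-control processor) = exp(−0.0000263 × 4000) = 0.900144
R(data-bus coupler) = exp(−0.0000102 × 4000) = 0.960021
Series (pitot heater controller, autopilot servo, and flight-control processor): 0.780048 × 0.860020 × 0.900144 = 0.603868
Parallel ([0.603868] and data-bus coupler): 1 − (1 − 0.603868)(1 − 0.960021) = 0.9842

0.9842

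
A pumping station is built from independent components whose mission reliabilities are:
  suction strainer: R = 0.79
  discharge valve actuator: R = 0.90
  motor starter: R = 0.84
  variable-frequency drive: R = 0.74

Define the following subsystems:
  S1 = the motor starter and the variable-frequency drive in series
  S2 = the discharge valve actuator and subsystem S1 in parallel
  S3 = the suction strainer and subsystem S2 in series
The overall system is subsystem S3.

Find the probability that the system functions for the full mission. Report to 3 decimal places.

0.760

Series (motor starter and variable-frequency drive): 0.84000 × 0.74000 = 0.62160
Parallel (discharge valve actuator and [0.62160]): 1 − (1 − 0.90000)(1 − 0.62160) = 0.96216
Series (suction strainer and [0.96216]): 0.79000 × 0.96216 = 0.760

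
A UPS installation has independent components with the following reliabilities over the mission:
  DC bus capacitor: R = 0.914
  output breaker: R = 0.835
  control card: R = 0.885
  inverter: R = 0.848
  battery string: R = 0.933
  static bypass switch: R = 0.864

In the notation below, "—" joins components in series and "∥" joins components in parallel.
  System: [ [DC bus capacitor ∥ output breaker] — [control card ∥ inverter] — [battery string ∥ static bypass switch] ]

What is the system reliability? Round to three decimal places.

0.960

Parallel (DC bus capacitor and output breaker): 1 − (1 − 0.91400)(1 − 0.83500) = 0.98581
Parallel (control card and inverter): 1 − (1 − 0.88500)(1 − 0.84800) = 0.98252
Parallel (battery string and static bypass switch): 1 − (1 − 0.93300)(1 − 0.86400) = 0.99089
Series ([0.98581], [0.98252], and [0.99089]): 0.98581 × 0.98252 × 0.99089 = 0.960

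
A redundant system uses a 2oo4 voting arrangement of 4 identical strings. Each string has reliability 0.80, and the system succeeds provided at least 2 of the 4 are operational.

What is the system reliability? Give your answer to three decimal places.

0.973

R = Σ_{i=2}^{4} C(4,i) p^i (1−p)^{4−i} with p = 0.80
C(4,2)·0.80^2·0.20^2 = 0.15360
C(4,3)·0.80^3·0.20^1 = 0.40960
C(4,4)·0.80^4·0.20^0 = 0.40960
Sum = 0.973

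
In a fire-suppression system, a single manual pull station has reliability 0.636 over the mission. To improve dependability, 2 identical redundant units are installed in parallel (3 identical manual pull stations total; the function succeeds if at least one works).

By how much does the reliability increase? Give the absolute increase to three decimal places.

R_before = 0.636
R_after = 1 − (1 − 0.636)^3 = 0.952
ΔR = 0.952 − 0.636 = 0.316

0.316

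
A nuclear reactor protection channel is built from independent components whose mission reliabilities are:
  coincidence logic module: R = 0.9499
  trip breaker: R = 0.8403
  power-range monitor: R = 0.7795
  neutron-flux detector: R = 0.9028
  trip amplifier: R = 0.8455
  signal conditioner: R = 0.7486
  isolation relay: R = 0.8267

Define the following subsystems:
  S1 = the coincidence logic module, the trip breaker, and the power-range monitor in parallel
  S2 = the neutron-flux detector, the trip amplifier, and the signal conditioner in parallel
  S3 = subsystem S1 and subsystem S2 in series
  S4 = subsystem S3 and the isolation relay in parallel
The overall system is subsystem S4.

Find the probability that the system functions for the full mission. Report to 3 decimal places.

Parallel (coincidence logic module, trip breaker, and power-range monitor): 1 − (1 − 0.94990)(1 − 0.84030)(1 − 0.77950) = 0.99824
Parallel (neutron-flux detector, trip amplifier, and signal conditioner): 1 − (1 − 0.90280)(1 − 0.84550)(1 − 0.74860) = 0.99622
Series ([0.99824] and [0.99622]): 0.99824 × 0.99622 = 0.99447
Parallel ([0.99447] and isolation relay): 1 − (1 − 0.99447)(1 − 0.82670) = 0.999

0.999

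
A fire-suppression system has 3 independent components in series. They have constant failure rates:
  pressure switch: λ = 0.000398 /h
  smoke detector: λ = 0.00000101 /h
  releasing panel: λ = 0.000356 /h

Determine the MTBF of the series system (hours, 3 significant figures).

Series of exponential components: λ_sys = Σ λ_i
λ_sys = 0.000398 + 0.00000101 + 0.000356 = 7.5501e-04 /h
MTBF = 1 / λ_sys = 1320 h

1320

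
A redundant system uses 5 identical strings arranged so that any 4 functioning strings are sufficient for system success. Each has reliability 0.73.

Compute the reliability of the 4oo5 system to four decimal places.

0.5907

R = Σ_{i=4}^{5} C(5,i) p^i (1−p)^{5−i} with p = 0.73
C(5,4)·0.73^4·0.27^1 = 0.383376
C(5,5)·0.73^5·0.27^0 = 0.207307
Sum = 0.5907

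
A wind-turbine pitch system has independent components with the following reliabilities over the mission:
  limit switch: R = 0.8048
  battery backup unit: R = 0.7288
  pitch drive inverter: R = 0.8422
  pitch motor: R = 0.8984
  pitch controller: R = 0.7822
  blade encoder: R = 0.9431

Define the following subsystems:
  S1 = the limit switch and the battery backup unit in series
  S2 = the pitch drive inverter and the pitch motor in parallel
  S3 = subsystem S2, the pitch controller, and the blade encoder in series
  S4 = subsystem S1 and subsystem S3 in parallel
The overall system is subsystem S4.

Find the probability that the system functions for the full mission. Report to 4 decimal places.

Series (limit switch and battery backup unit): 0.804800 × 0.728800 = 0.586538
Parallel (pitch drive inverter and pitch motor): 1 − (1 − 0.842200)(1 − 0.898400) = 0.983968
Series ([0.983968], pitch controller, and blade encoder): 0.983968 × 0.782200 × 0.943100 = 0.725866
Parallel ([0.586538] and [0.725866]): 1 − (1 − 0.586538)(1 − 0.725866) = 0.8867

0.8867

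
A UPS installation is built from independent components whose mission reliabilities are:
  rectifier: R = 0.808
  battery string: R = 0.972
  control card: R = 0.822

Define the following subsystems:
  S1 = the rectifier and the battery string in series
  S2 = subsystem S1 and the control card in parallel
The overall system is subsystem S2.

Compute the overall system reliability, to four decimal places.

0.9618

Series (rectifier and battery string): 0.808000 × 0.972000 = 0.785376
Parallel ([0.785376] and control card): 1 − (1 − 0.785376)(1 − 0.822000) = 0.9618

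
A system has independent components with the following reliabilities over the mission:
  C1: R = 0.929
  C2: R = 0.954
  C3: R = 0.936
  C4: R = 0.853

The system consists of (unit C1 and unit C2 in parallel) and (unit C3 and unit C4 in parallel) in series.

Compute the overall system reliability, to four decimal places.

Parallel (C1 and C2): 1 − (1 − 0.929000)(1 − 0.954000) = 0.996734
Parallel (C3 and C4): 1 − (1 − 0.936000)(1 − 0.853000) = 0.990592
Series ([0.996734] and [0.990592]): 0.996734 × 0.990592 = 0.9874

0.9874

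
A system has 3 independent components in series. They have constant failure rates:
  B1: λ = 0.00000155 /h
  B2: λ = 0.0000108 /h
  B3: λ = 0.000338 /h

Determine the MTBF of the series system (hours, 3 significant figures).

Series of exponential components: λ_sys = Σ λ_i
λ_sys = 0.00000155 + 0.0000108 + 0.000338 = 3.5035e-04 /h
MTBF = 1 / λ_sys = 2850 h

2850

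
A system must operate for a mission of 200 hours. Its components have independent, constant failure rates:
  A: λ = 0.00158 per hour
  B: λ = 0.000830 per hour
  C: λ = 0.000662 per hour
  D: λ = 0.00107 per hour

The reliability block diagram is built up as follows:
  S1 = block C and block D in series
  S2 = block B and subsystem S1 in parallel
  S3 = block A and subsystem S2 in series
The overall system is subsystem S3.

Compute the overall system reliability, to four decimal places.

R(A) = exp(−0.00158 × 200) = 0.729059
R(B) = exp(−0.000830 × 200) = 0.847046
R(C) = exp(−0.000662 × 200) = 0.875991
R(D) = exp(−0.00107 × 200) = 0.807348
Series (C and D): 0.875991 × 0.807348 = 0.707230
Parallel (B and [0.707230]): 1 − (1 − 0.847046)(1 − 0.707230) = 0.955220
Series (A and [0.955220]): 0.729059 × 0.955220 = 0.6964

0.6964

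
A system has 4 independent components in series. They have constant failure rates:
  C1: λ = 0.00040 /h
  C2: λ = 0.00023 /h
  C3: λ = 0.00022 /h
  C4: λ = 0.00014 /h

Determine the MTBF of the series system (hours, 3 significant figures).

1010

Series of exponential components: λ_sys = Σ λ_i
λ_sys = 0.00040 + 0.00023 + 0.00022 + 0.00014 = 9.9000e-04 /h
MTBF = 1 / λ_sys = 1010 h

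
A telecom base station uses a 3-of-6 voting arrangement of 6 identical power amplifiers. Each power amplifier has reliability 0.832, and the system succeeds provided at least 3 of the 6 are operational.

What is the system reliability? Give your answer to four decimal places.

R = Σ_{i=3}^{6} C(6,i) p^i (1−p)^{6−i} with p = 0.832
C(6,3)·0.832^3·0.168^3 = 0.054617
C(6,4)·0.832^4·0.168^2 = 0.202863
C(6,5)·0.832^5·0.168^1 = 0.401862
C(6,6)·0.832^6·0.168^0 = 0.331696
Sum = 0.9910

0.9910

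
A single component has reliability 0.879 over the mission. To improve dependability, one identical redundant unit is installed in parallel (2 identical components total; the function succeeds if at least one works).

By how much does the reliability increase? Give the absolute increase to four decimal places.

R_before = 0.879
R_after = 1 − (1 − 0.879)^2 = 0.9854
ΔR = 0.9854 − 0.879 = 0.1064

0.1064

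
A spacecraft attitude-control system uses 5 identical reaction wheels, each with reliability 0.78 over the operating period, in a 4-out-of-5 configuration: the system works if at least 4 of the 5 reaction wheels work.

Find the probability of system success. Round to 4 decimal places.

0.6959

R = Σ_{i=4}^{5} C(5,i) p^i (1−p)^{5−i} with p = 0.78
C(5,4)·0.78^4·0.22^1 = 0.407166
C(5,5)·0.78^5·0.22^0 = 0.288717
Sum = 0.6959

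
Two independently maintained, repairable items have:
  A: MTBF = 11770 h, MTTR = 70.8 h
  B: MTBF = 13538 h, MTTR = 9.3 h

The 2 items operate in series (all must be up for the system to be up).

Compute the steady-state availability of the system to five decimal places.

0.99334

A(A) = MTBF/(MTBF+MTTR) = 11770/(11770+70.8) = 0.994021
A(B) = MTBF/(MTBF+MTTR) = 13538/(13538+9.3) = 0.999314
Series availability: 0.994021 × 0.999314 = 0.99334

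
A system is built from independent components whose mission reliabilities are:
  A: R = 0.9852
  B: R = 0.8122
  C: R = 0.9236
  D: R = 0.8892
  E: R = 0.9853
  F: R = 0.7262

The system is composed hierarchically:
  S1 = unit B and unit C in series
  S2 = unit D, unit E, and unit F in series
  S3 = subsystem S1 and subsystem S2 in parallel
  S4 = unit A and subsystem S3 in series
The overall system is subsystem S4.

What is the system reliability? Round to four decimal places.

Series (B and C): 0.812200 × 0.923600 = 0.750148
Series (D, E, and F): 0.889200 × 0.985300 × 0.726200 = 0.636245
Parallel ([0.750148] and [0.636245]): 1 − (1 − 0.750148)(1 − 0.636245) = 0.909115
Series (A and [0.909115]): 0.985200 × 0.909115 = 0.8957

0.8957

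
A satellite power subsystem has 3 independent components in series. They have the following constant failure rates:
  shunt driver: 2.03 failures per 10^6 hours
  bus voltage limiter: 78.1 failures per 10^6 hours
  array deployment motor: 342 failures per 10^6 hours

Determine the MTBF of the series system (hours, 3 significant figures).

Series of exponential components: λ_sys = Σ λ_i
λ_sys = 0.00000203 + 0.0000781 + 0.000342 = 4.2213e-04 /h
MTBF = 1 / λ_sys = 2370 h

2370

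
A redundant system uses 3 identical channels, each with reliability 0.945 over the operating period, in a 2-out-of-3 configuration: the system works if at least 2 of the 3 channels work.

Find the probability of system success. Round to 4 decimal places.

R = Σ_{i=2}^{3} C(3,i) p^i (1−p)^{3−i} with p = 0.945
C(3,2)·0.945^2·0.055^1 = 0.147349
C(3,3)·0.945^3·0.055^0 = 0.843909
Sum = 0.9913

0.9913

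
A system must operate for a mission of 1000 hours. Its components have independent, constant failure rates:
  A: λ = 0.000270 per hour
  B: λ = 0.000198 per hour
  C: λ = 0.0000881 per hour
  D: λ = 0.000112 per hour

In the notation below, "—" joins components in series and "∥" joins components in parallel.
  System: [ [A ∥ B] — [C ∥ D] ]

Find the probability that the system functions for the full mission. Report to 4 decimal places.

R(A) = exp(−0.000270 × 1000) = 0.763379
R(B) = exp(−0.000198 × 1000) = 0.820370
R(C) = exp(−0.0000881 × 1000) = 0.915669
R(D) = exp(−0.000112 × 1000) = 0.894044
Parallel (A and B): 1 − (1 − 0.763379)(1 − 0.820370) = 0.957496
Parallel (C and D): 1 − (1 − 0.915669)(1 − 0.894044) = 0.991065
Series ([0.957496] and [0.991065]): 0.957496 × 0.991065 = 0.9489

0.9489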